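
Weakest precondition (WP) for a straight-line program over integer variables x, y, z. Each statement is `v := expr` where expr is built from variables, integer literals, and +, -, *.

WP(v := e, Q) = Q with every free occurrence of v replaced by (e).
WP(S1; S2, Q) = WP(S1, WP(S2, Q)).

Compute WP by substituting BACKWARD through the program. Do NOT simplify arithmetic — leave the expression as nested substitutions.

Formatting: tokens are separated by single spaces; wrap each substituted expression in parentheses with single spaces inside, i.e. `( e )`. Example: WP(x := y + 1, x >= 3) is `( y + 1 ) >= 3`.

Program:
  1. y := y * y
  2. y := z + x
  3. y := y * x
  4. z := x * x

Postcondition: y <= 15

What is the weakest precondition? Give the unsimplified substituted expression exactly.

Answer: ( ( z + x ) * x ) <= 15

Derivation:
post: y <= 15
stmt 4: z := x * x  -- replace 0 occurrence(s) of z with (x * x)
  => y <= 15
stmt 3: y := y * x  -- replace 1 occurrence(s) of y with (y * x)
  => ( y * x ) <= 15
stmt 2: y := z + x  -- replace 1 occurrence(s) of y with (z + x)
  => ( ( z + x ) * x ) <= 15
stmt 1: y := y * y  -- replace 0 occurrence(s) of y with (y * y)
  => ( ( z + x ) * x ) <= 15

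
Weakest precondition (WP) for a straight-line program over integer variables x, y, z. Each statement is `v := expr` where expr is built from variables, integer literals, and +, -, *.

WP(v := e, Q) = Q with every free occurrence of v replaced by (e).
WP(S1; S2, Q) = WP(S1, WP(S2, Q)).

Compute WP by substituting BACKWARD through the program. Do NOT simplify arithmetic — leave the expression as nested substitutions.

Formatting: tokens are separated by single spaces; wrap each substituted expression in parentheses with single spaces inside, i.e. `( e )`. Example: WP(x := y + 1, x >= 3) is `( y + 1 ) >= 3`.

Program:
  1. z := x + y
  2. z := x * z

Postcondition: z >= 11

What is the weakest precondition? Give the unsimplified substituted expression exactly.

post: z >= 11
stmt 2: z := x * z  -- replace 1 occurrence(s) of z with (x * z)
  => ( x * z ) >= 11
stmt 1: z := x + y  -- replace 1 occurrence(s) of z with (x + y)
  => ( x * ( x + y ) ) >= 11

Answer: ( x * ( x + y ) ) >= 11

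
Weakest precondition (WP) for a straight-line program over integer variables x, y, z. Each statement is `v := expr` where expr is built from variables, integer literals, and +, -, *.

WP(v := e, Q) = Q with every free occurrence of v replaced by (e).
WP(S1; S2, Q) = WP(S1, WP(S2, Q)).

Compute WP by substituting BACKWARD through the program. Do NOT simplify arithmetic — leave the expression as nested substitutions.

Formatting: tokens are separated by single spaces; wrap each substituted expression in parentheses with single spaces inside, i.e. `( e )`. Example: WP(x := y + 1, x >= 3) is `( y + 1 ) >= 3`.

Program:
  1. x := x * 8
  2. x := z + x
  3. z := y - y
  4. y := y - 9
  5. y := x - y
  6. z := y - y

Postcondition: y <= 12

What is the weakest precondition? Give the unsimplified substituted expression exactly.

post: y <= 12
stmt 6: z := y - y  -- replace 0 occurrence(s) of z with (y - y)
  => y <= 12
stmt 5: y := x - y  -- replace 1 occurrence(s) of y with (x - y)
  => ( x - y ) <= 12
stmt 4: y := y - 9  -- replace 1 occurrence(s) of y with (y - 9)
  => ( x - ( y - 9 ) ) <= 12
stmt 3: z := y - y  -- replace 0 occurrence(s) of z with (y - y)
  => ( x - ( y - 9 ) ) <= 12
stmt 2: x := z + x  -- replace 1 occurrence(s) of x with (z + x)
  => ( ( z + x ) - ( y - 9 ) ) <= 12
stmt 1: x := x * 8  -- replace 1 occurrence(s) of x with (x * 8)
  => ( ( z + ( x * 8 ) ) - ( y - 9 ) ) <= 12

Answer: ( ( z + ( x * 8 ) ) - ( y - 9 ) ) <= 12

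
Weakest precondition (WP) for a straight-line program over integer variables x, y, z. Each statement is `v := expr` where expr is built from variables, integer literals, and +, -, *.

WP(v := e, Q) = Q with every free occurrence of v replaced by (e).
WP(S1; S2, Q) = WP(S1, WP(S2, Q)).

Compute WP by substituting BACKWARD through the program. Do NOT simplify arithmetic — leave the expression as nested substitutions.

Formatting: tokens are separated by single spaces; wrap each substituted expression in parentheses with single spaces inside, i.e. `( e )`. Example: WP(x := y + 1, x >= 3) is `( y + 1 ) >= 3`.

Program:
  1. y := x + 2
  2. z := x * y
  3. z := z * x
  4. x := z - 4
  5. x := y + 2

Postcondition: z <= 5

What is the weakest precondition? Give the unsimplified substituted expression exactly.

post: z <= 5
stmt 5: x := y + 2  -- replace 0 occurrence(s) of x with (y + 2)
  => z <= 5
stmt 4: x := z - 4  -- replace 0 occurrence(s) of x with (z - 4)
  => z <= 5
stmt 3: z := z * x  -- replace 1 occurrence(s) of z with (z * x)
  => ( z * x ) <= 5
stmt 2: z := x * y  -- replace 1 occurrence(s) of z with (x * y)
  => ( ( x * y ) * x ) <= 5
stmt 1: y := x + 2  -- replace 1 occurrence(s) of y with (x + 2)
  => ( ( x * ( x + 2 ) ) * x ) <= 5

Answer: ( ( x * ( x + 2 ) ) * x ) <= 5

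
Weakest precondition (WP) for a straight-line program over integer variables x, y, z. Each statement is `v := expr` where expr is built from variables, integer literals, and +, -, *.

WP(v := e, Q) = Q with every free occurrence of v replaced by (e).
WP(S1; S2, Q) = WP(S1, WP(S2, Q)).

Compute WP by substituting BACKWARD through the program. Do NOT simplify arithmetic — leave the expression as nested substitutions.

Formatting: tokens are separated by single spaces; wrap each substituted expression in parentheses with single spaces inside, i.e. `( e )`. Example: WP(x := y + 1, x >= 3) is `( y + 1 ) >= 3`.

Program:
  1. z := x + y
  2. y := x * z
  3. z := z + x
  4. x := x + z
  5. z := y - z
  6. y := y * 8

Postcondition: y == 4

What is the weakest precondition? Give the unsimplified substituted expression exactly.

post: y == 4
stmt 6: y := y * 8  -- replace 1 occurrence(s) of y with (y * 8)
  => ( y * 8 ) == 4
stmt 5: z := y - z  -- replace 0 occurrence(s) of z with (y - z)
  => ( y * 8 ) == 4
stmt 4: x := x + z  -- replace 0 occurrence(s) of x with (x + z)
  => ( y * 8 ) == 4
stmt 3: z := z + x  -- replace 0 occurrence(s) of z with (z + x)
  => ( y * 8 ) == 4
stmt 2: y := x * z  -- replace 1 occurrence(s) of y with (x * z)
  => ( ( x * z ) * 8 ) == 4
stmt 1: z := x + y  -- replace 1 occurrence(s) of z with (x + y)
  => ( ( x * ( x + y ) ) * 8 ) == 4

Answer: ( ( x * ( x + y ) ) * 8 ) == 4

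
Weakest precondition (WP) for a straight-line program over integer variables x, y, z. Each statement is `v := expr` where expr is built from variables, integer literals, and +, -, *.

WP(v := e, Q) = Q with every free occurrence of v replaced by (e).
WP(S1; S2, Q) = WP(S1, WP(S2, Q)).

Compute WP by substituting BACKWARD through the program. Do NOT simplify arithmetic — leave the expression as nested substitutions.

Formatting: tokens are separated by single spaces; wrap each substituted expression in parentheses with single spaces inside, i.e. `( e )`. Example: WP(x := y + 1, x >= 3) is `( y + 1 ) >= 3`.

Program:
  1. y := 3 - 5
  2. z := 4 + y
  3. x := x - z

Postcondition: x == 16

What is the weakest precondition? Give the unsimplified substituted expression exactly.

Answer: ( x - ( 4 + ( 3 - 5 ) ) ) == 16

Derivation:
post: x == 16
stmt 3: x := x - z  -- replace 1 occurrence(s) of x with (x - z)
  => ( x - z ) == 16
stmt 2: z := 4 + y  -- replace 1 occurrence(s) of z with (4 + y)
  => ( x - ( 4 + y ) ) == 16
stmt 1: y := 3 - 5  -- replace 1 occurrence(s) of y with (3 - 5)
  => ( x - ( 4 + ( 3 - 5 ) ) ) == 16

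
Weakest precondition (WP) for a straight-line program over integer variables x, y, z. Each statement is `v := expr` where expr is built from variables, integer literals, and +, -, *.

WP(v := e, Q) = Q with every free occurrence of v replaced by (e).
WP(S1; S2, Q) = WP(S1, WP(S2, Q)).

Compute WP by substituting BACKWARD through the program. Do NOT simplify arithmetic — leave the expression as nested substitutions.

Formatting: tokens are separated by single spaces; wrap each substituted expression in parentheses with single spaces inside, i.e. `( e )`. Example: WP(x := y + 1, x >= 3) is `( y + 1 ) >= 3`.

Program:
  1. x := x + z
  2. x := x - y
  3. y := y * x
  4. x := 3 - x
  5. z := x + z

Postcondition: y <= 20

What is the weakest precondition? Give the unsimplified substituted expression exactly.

post: y <= 20
stmt 5: z := x + z  -- replace 0 occurrence(s) of z with (x + z)
  => y <= 20
stmt 4: x := 3 - x  -- replace 0 occurrence(s) of x with (3 - x)
  => y <= 20
stmt 3: y := y * x  -- replace 1 occurrence(s) of y with (y * x)
  => ( y * x ) <= 20
stmt 2: x := x - y  -- replace 1 occurrence(s) of x with (x - y)
  => ( y * ( x - y ) ) <= 20
stmt 1: x := x + z  -- replace 1 occurrence(s) of x with (x + z)
  => ( y * ( ( x + z ) - y ) ) <= 20

Answer: ( y * ( ( x + z ) - y ) ) <= 20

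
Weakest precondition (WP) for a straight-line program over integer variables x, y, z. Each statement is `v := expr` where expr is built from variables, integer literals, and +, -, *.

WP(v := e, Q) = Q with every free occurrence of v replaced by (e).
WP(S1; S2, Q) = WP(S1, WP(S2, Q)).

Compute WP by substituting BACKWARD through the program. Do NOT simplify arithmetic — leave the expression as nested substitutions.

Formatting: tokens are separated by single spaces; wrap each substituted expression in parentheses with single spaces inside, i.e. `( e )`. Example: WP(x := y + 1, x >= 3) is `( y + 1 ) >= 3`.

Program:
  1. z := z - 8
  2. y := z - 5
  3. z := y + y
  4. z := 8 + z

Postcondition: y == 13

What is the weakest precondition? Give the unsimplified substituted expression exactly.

post: y == 13
stmt 4: z := 8 + z  -- replace 0 occurrence(s) of z with (8 + z)
  => y == 13
stmt 3: z := y + y  -- replace 0 occurrence(s) of z with (y + y)
  => y == 13
stmt 2: y := z - 5  -- replace 1 occurrence(s) of y with (z - 5)
  => ( z - 5 ) == 13
stmt 1: z := z - 8  -- replace 1 occurrence(s) of z with (z - 8)
  => ( ( z - 8 ) - 5 ) == 13

Answer: ( ( z - 8 ) - 5 ) == 13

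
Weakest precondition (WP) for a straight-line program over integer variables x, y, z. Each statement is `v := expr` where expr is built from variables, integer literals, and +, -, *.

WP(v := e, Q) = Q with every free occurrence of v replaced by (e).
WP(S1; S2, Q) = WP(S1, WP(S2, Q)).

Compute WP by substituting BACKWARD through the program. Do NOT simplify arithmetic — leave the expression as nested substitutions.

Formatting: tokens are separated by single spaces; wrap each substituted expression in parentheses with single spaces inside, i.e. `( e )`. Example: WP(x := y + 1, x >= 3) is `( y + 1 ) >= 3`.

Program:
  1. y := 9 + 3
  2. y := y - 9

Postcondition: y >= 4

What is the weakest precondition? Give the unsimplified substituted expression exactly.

post: y >= 4
stmt 2: y := y - 9  -- replace 1 occurrence(s) of y with (y - 9)
  => ( y - 9 ) >= 4
stmt 1: y := 9 + 3  -- replace 1 occurrence(s) of y with (9 + 3)
  => ( ( 9 + 3 ) - 9 ) >= 4

Answer: ( ( 9 + 3 ) - 9 ) >= 4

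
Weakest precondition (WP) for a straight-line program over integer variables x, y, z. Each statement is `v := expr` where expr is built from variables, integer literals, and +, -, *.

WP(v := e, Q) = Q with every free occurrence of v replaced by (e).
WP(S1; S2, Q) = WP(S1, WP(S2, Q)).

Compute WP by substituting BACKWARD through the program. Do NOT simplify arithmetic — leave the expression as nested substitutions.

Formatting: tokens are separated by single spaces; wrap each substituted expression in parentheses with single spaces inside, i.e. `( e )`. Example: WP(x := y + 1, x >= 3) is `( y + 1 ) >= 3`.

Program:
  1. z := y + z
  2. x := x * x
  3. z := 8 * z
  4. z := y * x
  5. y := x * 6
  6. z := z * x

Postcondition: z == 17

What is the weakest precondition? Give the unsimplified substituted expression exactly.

Answer: ( ( y * ( x * x ) ) * ( x * x ) ) == 17

Derivation:
post: z == 17
stmt 6: z := z * x  -- replace 1 occurrence(s) of z with (z * x)
  => ( z * x ) == 17
stmt 5: y := x * 6  -- replace 0 occurrence(s) of y with (x * 6)
  => ( z * x ) == 17
stmt 4: z := y * x  -- replace 1 occurrence(s) of z with (y * x)
  => ( ( y * x ) * x ) == 17
stmt 3: z := 8 * z  -- replace 0 occurrence(s) of z with (8 * z)
  => ( ( y * x ) * x ) == 17
stmt 2: x := x * x  -- replace 2 occurrence(s) of x with (x * x)
  => ( ( y * ( x * x ) ) * ( x * x ) ) == 17
stmt 1: z := y + z  -- replace 0 occurrence(s) of z with (y + z)
  => ( ( y * ( x * x ) ) * ( x * x ) ) == 17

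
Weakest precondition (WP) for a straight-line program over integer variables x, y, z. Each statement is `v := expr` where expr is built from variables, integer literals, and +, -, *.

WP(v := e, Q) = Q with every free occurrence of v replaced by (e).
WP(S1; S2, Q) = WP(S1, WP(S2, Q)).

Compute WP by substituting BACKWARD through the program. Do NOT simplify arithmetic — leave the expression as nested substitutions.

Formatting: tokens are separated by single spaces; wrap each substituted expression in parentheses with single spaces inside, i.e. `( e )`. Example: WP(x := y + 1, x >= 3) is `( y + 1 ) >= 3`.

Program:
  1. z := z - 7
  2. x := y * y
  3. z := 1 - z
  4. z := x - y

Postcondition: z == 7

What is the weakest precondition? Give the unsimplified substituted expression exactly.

Answer: ( ( y * y ) - y ) == 7

Derivation:
post: z == 7
stmt 4: z := x - y  -- replace 1 occurrence(s) of z with (x - y)
  => ( x - y ) == 7
stmt 3: z := 1 - z  -- replace 0 occurrence(s) of z with (1 - z)
  => ( x - y ) == 7
stmt 2: x := y * y  -- replace 1 occurrence(s) of x with (y * y)
  => ( ( y * y ) - y ) == 7
stmt 1: z := z - 7  -- replace 0 occurrence(s) of z with (z - 7)
  => ( ( y * y ) - y ) == 7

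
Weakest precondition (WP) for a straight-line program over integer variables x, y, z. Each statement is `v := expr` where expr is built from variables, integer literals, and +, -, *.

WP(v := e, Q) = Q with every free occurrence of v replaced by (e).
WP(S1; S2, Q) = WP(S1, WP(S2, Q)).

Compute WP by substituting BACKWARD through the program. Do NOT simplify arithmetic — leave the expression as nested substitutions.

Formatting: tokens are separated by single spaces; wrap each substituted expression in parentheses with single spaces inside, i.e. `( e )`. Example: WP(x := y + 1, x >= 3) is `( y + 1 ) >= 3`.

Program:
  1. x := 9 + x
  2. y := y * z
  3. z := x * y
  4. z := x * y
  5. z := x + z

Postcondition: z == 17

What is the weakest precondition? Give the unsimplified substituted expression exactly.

post: z == 17
stmt 5: z := x + z  -- replace 1 occurrence(s) of z with (x + z)
  => ( x + z ) == 17
stmt 4: z := x * y  -- replace 1 occurrence(s) of z with (x * y)
  => ( x + ( x * y ) ) == 17
stmt 3: z := x * y  -- replace 0 occurrence(s) of z with (x * y)
  => ( x + ( x * y ) ) == 17
stmt 2: y := y * z  -- replace 1 occurrence(s) of y with (y * z)
  => ( x + ( x * ( y * z ) ) ) == 17
stmt 1: x := 9 + x  -- replace 2 occurrence(s) of x with (9 + x)
  => ( ( 9 + x ) + ( ( 9 + x ) * ( y * z ) ) ) == 17

Answer: ( ( 9 + x ) + ( ( 9 + x ) * ( y * z ) ) ) == 17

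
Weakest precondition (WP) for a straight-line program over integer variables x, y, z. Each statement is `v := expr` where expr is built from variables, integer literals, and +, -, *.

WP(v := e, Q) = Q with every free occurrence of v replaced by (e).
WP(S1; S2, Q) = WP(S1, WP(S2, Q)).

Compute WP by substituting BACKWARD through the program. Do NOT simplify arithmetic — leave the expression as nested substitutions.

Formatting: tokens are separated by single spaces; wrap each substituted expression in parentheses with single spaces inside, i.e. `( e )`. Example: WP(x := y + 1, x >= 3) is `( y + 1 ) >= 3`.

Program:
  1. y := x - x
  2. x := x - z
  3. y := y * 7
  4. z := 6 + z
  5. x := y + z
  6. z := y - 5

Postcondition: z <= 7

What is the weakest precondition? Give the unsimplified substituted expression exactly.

post: z <= 7
stmt 6: z := y - 5  -- replace 1 occurrence(s) of z with (y - 5)
  => ( y - 5 ) <= 7
stmt 5: x := y + z  -- replace 0 occurrence(s) of x with (y + z)
  => ( y - 5 ) <= 7
stmt 4: z := 6 + z  -- replace 0 occurrence(s) of z with (6 + z)
  => ( y - 5 ) <= 7
stmt 3: y := y * 7  -- replace 1 occurrence(s) of y with (y * 7)
  => ( ( y * 7 ) - 5 ) <= 7
stmt 2: x := x - z  -- replace 0 occurrence(s) of x with (x - z)
  => ( ( y * 7 ) - 5 ) <= 7
stmt 1: y := x - x  -- replace 1 occurrence(s) of y with (x - x)
  => ( ( ( x - x ) * 7 ) - 5 ) <= 7

Answer: ( ( ( x - x ) * 7 ) - 5 ) <= 7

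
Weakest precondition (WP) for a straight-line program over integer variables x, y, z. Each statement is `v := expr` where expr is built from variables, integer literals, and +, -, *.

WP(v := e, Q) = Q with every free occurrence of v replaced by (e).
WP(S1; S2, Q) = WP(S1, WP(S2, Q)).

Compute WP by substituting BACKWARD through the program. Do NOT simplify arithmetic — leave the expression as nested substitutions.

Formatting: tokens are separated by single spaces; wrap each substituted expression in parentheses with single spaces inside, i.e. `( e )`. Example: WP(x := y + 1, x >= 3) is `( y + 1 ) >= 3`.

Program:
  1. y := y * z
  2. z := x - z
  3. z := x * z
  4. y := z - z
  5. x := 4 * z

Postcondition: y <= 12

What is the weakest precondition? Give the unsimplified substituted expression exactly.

post: y <= 12
stmt 5: x := 4 * z  -- replace 0 occurrence(s) of x with (4 * z)
  => y <= 12
stmt 4: y := z - z  -- replace 1 occurrence(s) of y with (z - z)
  => ( z - z ) <= 12
stmt 3: z := x * z  -- replace 2 occurrence(s) of z with (x * z)
  => ( ( x * z ) - ( x * z ) ) <= 12
stmt 2: z := x - z  -- replace 2 occurrence(s) of z with (x - z)
  => ( ( x * ( x - z ) ) - ( x * ( x - z ) ) ) <= 12
stmt 1: y := y * z  -- replace 0 occurrence(s) of y with (y * z)
  => ( ( x * ( x - z ) ) - ( x * ( x - z ) ) ) <= 12

Answer: ( ( x * ( x - z ) ) - ( x * ( x - z ) ) ) <= 12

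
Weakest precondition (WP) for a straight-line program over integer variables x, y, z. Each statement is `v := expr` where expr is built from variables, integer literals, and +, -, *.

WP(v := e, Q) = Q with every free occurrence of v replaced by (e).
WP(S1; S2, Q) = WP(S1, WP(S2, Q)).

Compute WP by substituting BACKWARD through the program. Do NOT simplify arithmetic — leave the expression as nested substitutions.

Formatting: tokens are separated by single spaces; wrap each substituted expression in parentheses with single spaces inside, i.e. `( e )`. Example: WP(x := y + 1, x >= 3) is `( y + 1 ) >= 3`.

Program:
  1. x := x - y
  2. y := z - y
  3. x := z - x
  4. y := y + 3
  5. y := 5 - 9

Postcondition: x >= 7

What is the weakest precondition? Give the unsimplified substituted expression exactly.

Answer: ( z - ( x - y ) ) >= 7

Derivation:
post: x >= 7
stmt 5: y := 5 - 9  -- replace 0 occurrence(s) of y with (5 - 9)
  => x >= 7
stmt 4: y := y + 3  -- replace 0 occurrence(s) of y with (y + 3)
  => x >= 7
stmt 3: x := z - x  -- replace 1 occurrence(s) of x with (z - x)
  => ( z - x ) >= 7
stmt 2: y := z - y  -- replace 0 occurrence(s) of y with (z - y)
  => ( z - x ) >= 7
stmt 1: x := x - y  -- replace 1 occurrence(s) of x with (x - y)
  => ( z - ( x - y ) ) >= 7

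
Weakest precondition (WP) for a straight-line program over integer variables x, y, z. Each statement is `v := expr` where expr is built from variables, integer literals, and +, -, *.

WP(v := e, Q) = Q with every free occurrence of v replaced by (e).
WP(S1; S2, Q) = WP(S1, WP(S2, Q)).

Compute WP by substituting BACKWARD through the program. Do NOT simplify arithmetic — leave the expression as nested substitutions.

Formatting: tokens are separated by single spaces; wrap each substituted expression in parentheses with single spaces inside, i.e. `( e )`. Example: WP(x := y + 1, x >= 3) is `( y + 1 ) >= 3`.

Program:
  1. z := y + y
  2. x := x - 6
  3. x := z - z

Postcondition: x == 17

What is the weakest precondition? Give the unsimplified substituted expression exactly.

post: x == 17
stmt 3: x := z - z  -- replace 1 occurrence(s) of x with (z - z)
  => ( z - z ) == 17
stmt 2: x := x - 6  -- replace 0 occurrence(s) of x with (x - 6)
  => ( z - z ) == 17
stmt 1: z := y + y  -- replace 2 occurrence(s) of z with (y + y)
  => ( ( y + y ) - ( y + y ) ) == 17

Answer: ( ( y + y ) - ( y + y ) ) == 17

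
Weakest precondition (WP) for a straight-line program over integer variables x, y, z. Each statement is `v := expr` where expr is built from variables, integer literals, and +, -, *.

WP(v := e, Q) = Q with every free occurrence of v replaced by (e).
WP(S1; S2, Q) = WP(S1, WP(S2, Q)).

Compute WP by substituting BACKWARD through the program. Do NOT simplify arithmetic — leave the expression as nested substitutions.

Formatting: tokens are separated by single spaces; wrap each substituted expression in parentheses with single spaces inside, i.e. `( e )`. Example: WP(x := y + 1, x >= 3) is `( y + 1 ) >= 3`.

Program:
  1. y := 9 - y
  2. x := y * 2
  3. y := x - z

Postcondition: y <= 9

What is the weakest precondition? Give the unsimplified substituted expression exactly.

Answer: ( ( ( 9 - y ) * 2 ) - z ) <= 9

Derivation:
post: y <= 9
stmt 3: y := x - z  -- replace 1 occurrence(s) of y with (x - z)
  => ( x - z ) <= 9
stmt 2: x := y * 2  -- replace 1 occurrence(s) of x with (y * 2)
  => ( ( y * 2 ) - z ) <= 9
stmt 1: y := 9 - y  -- replace 1 occurrence(s) of y with (9 - y)
  => ( ( ( 9 - y ) * 2 ) - z ) <= 9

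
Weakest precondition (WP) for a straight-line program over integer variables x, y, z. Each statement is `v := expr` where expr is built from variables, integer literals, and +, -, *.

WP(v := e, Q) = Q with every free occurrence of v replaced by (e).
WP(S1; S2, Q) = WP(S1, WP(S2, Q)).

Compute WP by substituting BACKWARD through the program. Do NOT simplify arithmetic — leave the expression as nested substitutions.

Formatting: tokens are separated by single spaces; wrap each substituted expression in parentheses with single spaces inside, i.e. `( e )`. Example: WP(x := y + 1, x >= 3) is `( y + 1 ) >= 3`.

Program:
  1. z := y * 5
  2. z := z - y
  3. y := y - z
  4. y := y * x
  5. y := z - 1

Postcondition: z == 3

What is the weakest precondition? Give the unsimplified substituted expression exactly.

post: z == 3
stmt 5: y := z - 1  -- replace 0 occurrence(s) of y with (z - 1)
  => z == 3
stmt 4: y := y * x  -- replace 0 occurrence(s) of y with (y * x)
  => z == 3
stmt 3: y := y - z  -- replace 0 occurrence(s) of y with (y - z)
  => z == 3
stmt 2: z := z - y  -- replace 1 occurrence(s) of z with (z - y)
  => ( z - y ) == 3
stmt 1: z := y * 5  -- replace 1 occurrence(s) of z with (y * 5)
  => ( ( y * 5 ) - y ) == 3

Answer: ( ( y * 5 ) - y ) == 3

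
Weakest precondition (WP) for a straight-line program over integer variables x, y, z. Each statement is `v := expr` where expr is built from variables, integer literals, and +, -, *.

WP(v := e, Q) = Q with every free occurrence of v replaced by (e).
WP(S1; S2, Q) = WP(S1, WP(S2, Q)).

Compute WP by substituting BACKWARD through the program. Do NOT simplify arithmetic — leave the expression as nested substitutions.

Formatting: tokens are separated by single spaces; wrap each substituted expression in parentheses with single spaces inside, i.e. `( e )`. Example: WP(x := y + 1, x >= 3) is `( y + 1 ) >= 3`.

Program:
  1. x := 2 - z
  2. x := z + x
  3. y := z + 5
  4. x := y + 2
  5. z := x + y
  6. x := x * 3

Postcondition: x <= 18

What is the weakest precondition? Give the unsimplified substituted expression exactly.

post: x <= 18
stmt 6: x := x * 3  -- replace 1 occurrence(s) of x with (x * 3)
  => ( x * 3 ) <= 18
stmt 5: z := x + y  -- replace 0 occurrence(s) of z with (x + y)
  => ( x * 3 ) <= 18
stmt 4: x := y + 2  -- replace 1 occurrence(s) of x with (y + 2)
  => ( ( y + 2 ) * 3 ) <= 18
stmt 3: y := z + 5  -- replace 1 occurrence(s) of y with (z + 5)
  => ( ( ( z + 5 ) + 2 ) * 3 ) <= 18
stmt 2: x := z + x  -- replace 0 occurrence(s) of x with (z + x)
  => ( ( ( z + 5 ) + 2 ) * 3 ) <= 18
stmt 1: x := 2 - z  -- replace 0 occurrence(s) of x with (2 - z)
  => ( ( ( z + 5 ) + 2 ) * 3 ) <= 18

Answer: ( ( ( z + 5 ) + 2 ) * 3 ) <= 18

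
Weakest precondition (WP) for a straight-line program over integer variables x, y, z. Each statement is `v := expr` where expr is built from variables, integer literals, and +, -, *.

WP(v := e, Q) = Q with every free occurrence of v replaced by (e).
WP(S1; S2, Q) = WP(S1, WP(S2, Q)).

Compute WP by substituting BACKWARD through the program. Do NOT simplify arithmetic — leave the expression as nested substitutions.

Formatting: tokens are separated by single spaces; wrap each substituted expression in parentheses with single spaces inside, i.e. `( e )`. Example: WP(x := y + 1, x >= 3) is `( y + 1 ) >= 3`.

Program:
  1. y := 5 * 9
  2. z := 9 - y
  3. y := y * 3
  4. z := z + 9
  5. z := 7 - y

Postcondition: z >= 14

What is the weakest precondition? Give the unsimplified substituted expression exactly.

post: z >= 14
stmt 5: z := 7 - y  -- replace 1 occurrence(s) of z with (7 - y)
  => ( 7 - y ) >= 14
stmt 4: z := z + 9  -- replace 0 occurrence(s) of z with (z + 9)
  => ( 7 - y ) >= 14
stmt 3: y := y * 3  -- replace 1 occurrence(s) of y with (y * 3)
  => ( 7 - ( y * 3 ) ) >= 14
stmt 2: z := 9 - y  -- replace 0 occurrence(s) of z with (9 - y)
  => ( 7 - ( y * 3 ) ) >= 14
stmt 1: y := 5 * 9  -- replace 1 occurrence(s) of y with (5 * 9)
  => ( 7 - ( ( 5 * 9 ) * 3 ) ) >= 14

Answer: ( 7 - ( ( 5 * 9 ) * 3 ) ) >= 14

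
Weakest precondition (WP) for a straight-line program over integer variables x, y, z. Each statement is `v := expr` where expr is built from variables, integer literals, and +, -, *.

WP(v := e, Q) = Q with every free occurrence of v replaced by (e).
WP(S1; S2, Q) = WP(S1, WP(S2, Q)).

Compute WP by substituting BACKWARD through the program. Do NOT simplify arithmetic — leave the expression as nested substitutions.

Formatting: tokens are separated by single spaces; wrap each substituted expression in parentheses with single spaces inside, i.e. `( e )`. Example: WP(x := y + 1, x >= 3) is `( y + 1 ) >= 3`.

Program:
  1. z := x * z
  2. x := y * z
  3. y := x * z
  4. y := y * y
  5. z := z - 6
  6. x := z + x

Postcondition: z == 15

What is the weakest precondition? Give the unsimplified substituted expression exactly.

post: z == 15
stmt 6: x := z + x  -- replace 0 occurrence(s) of x with (z + x)
  => z == 15
stmt 5: z := z - 6  -- replace 1 occurrence(s) of z with (z - 6)
  => ( z - 6 ) == 15
stmt 4: y := y * y  -- replace 0 occurrence(s) of y with (y * y)
  => ( z - 6 ) == 15
stmt 3: y := x * z  -- replace 0 occurrence(s) of y with (x * z)
  => ( z - 6 ) == 15
stmt 2: x := y * z  -- replace 0 occurrence(s) of x with (y * z)
  => ( z - 6 ) == 15
stmt 1: z := x * z  -- replace 1 occurrence(s) of z with (x * z)
  => ( ( x * z ) - 6 ) == 15

Answer: ( ( x * z ) - 6 ) == 15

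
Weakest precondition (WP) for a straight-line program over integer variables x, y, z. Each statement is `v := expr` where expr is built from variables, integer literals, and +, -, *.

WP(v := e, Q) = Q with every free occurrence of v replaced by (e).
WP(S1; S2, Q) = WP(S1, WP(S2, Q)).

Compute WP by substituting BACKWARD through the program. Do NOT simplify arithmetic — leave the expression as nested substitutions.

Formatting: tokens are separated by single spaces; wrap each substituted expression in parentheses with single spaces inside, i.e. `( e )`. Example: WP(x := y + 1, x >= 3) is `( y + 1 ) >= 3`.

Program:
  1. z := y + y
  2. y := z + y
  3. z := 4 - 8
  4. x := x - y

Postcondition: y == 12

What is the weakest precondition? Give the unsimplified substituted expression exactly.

Answer: ( ( y + y ) + y ) == 12

Derivation:
post: y == 12
stmt 4: x := x - y  -- replace 0 occurrence(s) of x with (x - y)
  => y == 12
stmt 3: z := 4 - 8  -- replace 0 occurrence(s) of z with (4 - 8)
  => y == 12
stmt 2: y := z + y  -- replace 1 occurrence(s) of y with (z + y)
  => ( z + y ) == 12
stmt 1: z := y + y  -- replace 1 occurrence(s) of z with (y + y)
  => ( ( y + y ) + y ) == 12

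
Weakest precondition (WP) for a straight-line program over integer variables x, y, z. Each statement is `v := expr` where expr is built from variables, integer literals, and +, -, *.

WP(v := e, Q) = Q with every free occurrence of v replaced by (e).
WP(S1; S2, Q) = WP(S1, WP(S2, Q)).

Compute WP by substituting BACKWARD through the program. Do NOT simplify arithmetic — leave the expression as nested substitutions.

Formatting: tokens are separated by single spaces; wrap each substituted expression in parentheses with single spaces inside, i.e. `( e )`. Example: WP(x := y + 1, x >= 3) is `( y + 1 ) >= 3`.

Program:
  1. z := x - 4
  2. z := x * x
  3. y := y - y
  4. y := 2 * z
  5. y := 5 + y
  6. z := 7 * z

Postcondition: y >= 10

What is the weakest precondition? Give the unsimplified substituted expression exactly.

Answer: ( 5 + ( 2 * ( x * x ) ) ) >= 10

Derivation:
post: y >= 10
stmt 6: z := 7 * z  -- replace 0 occurrence(s) of z with (7 * z)
  => y >= 10
stmt 5: y := 5 + y  -- replace 1 occurrence(s) of y with (5 + y)
  => ( 5 + y ) >= 10
stmt 4: y := 2 * z  -- replace 1 occurrence(s) of y with (2 * z)
  => ( 5 + ( 2 * z ) ) >= 10
stmt 3: y := y - y  -- replace 0 occurrence(s) of y with (y - y)
  => ( 5 + ( 2 * z ) ) >= 10
stmt 2: z := x * x  -- replace 1 occurrence(s) of z with (x * x)
  => ( 5 + ( 2 * ( x * x ) ) ) >= 10
stmt 1: z := x - 4  -- replace 0 occurrence(s) of z with (x - 4)
  => ( 5 + ( 2 * ( x * x ) ) ) >= 10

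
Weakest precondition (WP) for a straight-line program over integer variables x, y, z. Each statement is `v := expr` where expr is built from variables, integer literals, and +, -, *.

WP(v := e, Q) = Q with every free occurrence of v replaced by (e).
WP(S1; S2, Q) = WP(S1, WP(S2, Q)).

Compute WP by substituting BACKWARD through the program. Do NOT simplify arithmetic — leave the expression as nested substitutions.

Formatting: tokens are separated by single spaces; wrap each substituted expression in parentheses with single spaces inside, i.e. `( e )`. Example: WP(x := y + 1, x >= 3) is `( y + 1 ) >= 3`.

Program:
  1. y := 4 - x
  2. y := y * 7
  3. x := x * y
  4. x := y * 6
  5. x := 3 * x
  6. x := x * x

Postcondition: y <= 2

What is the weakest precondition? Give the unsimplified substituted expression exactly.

Answer: ( ( 4 - x ) * 7 ) <= 2

Derivation:
post: y <= 2
stmt 6: x := x * x  -- replace 0 occurrence(s) of x with (x * x)
  => y <= 2
stmt 5: x := 3 * x  -- replace 0 occurrence(s) of x with (3 * x)
  => y <= 2
stmt 4: x := y * 6  -- replace 0 occurrence(s) of x with (y * 6)
  => y <= 2
stmt 3: x := x * y  -- replace 0 occurrence(s) of x with (x * y)
  => y <= 2
stmt 2: y := y * 7  -- replace 1 occurrence(s) of y with (y * 7)
  => ( y * 7 ) <= 2
stmt 1: y := 4 - x  -- replace 1 occurrence(s) of y with (4 - x)
  => ( ( 4 - x ) * 7 ) <= 2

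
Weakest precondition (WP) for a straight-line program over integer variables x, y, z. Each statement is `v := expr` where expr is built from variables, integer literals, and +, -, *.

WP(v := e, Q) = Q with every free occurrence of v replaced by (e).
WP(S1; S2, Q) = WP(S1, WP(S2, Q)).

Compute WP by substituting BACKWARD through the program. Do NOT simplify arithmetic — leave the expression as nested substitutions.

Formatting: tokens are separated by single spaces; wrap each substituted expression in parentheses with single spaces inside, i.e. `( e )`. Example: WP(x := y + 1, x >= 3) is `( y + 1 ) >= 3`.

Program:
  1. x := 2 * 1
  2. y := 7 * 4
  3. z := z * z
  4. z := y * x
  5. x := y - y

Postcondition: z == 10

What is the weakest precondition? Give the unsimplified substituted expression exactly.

post: z == 10
stmt 5: x := y - y  -- replace 0 occurrence(s) of x with (y - y)
  => z == 10
stmt 4: z := y * x  -- replace 1 occurrence(s) of z with (y * x)
  => ( y * x ) == 10
stmt 3: z := z * z  -- replace 0 occurrence(s) of z with (z * z)
  => ( y * x ) == 10
stmt 2: y := 7 * 4  -- replace 1 occurrence(s) of y with (7 * 4)
  => ( ( 7 * 4 ) * x ) == 10
stmt 1: x := 2 * 1  -- replace 1 occurrence(s) of x with (2 * 1)
  => ( ( 7 * 4 ) * ( 2 * 1 ) ) == 10

Answer: ( ( 7 * 4 ) * ( 2 * 1 ) ) == 10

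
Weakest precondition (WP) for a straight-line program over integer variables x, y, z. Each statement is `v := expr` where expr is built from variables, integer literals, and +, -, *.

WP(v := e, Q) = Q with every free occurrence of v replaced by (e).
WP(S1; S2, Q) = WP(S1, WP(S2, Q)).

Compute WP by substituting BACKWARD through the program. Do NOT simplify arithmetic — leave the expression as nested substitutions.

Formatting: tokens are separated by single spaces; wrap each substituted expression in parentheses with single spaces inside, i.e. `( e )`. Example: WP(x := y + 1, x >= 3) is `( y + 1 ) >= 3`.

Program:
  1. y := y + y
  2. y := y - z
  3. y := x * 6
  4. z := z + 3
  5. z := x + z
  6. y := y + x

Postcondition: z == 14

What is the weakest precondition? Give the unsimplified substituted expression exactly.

Answer: ( x + ( z + 3 ) ) == 14

Derivation:
post: z == 14
stmt 6: y := y + x  -- replace 0 occurrence(s) of y with (y + x)
  => z == 14
stmt 5: z := x + z  -- replace 1 occurrence(s) of z with (x + z)
  => ( x + z ) == 14
stmt 4: z := z + 3  -- replace 1 occurrence(s) of z with (z + 3)
  => ( x + ( z + 3 ) ) == 14
stmt 3: y := x * 6  -- replace 0 occurrence(s) of y with (x * 6)
  => ( x + ( z + 3 ) ) == 14
stmt 2: y := y - z  -- replace 0 occurrence(s) of y with (y - z)
  => ( x + ( z + 3 ) ) == 14
stmt 1: y := y + y  -- replace 0 occurrence(s) of y with (y + y)
  => ( x + ( z + 3 ) ) == 14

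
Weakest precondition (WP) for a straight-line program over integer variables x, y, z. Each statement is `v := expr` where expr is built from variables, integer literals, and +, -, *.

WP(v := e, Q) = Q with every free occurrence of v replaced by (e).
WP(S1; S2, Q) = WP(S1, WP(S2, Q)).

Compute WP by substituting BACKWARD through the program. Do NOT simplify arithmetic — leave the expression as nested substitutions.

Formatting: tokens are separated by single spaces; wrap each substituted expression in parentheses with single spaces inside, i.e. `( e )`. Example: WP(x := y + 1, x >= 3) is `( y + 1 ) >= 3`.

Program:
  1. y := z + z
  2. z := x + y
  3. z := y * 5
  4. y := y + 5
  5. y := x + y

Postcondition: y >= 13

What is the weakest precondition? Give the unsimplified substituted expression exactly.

post: y >= 13
stmt 5: y := x + y  -- replace 1 occurrence(s) of y with (x + y)
  => ( x + y ) >= 13
stmt 4: y := y + 5  -- replace 1 occurrence(s) of y with (y + 5)
  => ( x + ( y + 5 ) ) >= 13
stmt 3: z := y * 5  -- replace 0 occurrence(s) of z with (y * 5)
  => ( x + ( y + 5 ) ) >= 13
stmt 2: z := x + y  -- replace 0 occurrence(s) of z with (x + y)
  => ( x + ( y + 5 ) ) >= 13
stmt 1: y := z + z  -- replace 1 occurrence(s) of y with (z + z)
  => ( x + ( ( z + z ) + 5 ) ) >= 13

Answer: ( x + ( ( z + z ) + 5 ) ) >= 13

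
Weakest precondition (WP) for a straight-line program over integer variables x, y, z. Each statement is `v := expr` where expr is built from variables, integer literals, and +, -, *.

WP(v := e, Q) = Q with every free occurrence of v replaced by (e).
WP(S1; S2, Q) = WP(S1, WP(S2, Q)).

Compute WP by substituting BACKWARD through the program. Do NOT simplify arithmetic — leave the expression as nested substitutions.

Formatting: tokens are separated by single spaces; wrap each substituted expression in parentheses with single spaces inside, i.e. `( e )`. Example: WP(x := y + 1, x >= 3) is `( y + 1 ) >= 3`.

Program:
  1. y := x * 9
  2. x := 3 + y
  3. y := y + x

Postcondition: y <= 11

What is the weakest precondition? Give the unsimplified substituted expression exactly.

post: y <= 11
stmt 3: y := y + x  -- replace 1 occurrence(s) of y with (y + x)
  => ( y + x ) <= 11
stmt 2: x := 3 + y  -- replace 1 occurrence(s) of x with (3 + y)
  => ( y + ( 3 + y ) ) <= 11
stmt 1: y := x * 9  -- replace 2 occurrence(s) of y with (x * 9)
  => ( ( x * 9 ) + ( 3 + ( x * 9 ) ) ) <= 11

Answer: ( ( x * 9 ) + ( 3 + ( x * 9 ) ) ) <= 11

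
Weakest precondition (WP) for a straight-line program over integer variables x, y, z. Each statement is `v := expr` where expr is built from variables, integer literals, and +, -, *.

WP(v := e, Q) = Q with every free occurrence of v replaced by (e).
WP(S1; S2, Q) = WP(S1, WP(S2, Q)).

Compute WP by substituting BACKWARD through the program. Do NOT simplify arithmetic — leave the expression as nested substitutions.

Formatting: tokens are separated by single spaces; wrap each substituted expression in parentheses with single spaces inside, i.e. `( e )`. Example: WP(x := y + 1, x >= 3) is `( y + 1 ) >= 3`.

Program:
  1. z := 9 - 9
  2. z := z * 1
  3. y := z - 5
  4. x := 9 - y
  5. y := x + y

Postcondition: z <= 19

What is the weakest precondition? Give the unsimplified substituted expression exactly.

post: z <= 19
stmt 5: y := x + y  -- replace 0 occurrence(s) of y with (x + y)
  => z <= 19
stmt 4: x := 9 - y  -- replace 0 occurrence(s) of x with (9 - y)
  => z <= 19
stmt 3: y := z - 5  -- replace 0 occurrence(s) of y with (z - 5)
  => z <= 19
stmt 2: z := z * 1  -- replace 1 occurrence(s) of z with (z * 1)
  => ( z * 1 ) <= 19
stmt 1: z := 9 - 9  -- replace 1 occurrence(s) of z with (9 - 9)
  => ( ( 9 - 9 ) * 1 ) <= 19

Answer: ( ( 9 - 9 ) * 1 ) <= 19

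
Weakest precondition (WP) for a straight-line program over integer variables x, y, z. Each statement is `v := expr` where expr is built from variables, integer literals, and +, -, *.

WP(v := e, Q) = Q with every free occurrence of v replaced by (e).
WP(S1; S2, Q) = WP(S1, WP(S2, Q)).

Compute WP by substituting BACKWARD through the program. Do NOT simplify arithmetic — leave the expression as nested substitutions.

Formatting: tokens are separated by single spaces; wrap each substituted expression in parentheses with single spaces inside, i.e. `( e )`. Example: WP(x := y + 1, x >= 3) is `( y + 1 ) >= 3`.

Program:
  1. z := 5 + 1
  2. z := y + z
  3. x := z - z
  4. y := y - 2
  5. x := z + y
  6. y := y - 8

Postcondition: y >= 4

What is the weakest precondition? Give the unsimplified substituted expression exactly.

post: y >= 4
stmt 6: y := y - 8  -- replace 1 occurrence(s) of y with (y - 8)
  => ( y - 8 ) >= 4
stmt 5: x := z + y  -- replace 0 occurrence(s) of x with (z + y)
  => ( y - 8 ) >= 4
stmt 4: y := y - 2  -- replace 1 occurrence(s) of y with (y - 2)
  => ( ( y - 2 ) - 8 ) >= 4
stmt 3: x := z - z  -- replace 0 occurrence(s) of x with (z - z)
  => ( ( y - 2 ) - 8 ) >= 4
stmt 2: z := y + z  -- replace 0 occurrence(s) of z with (y + z)
  => ( ( y - 2 ) - 8 ) >= 4
stmt 1: z := 5 + 1  -- replace 0 occurrence(s) of z with (5 + 1)
  => ( ( y - 2 ) - 8 ) >= 4

Answer: ( ( y - 2 ) - 8 ) >= 4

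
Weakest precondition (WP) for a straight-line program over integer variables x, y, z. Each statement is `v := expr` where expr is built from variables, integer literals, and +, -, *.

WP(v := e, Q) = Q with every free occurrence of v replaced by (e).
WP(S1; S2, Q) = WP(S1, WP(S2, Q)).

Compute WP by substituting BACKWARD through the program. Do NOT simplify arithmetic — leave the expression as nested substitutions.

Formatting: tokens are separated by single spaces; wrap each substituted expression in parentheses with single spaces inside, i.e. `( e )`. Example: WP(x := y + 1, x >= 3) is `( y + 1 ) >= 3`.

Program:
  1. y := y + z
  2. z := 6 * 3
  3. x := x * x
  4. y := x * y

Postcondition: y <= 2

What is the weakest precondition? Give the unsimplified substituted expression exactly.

post: y <= 2
stmt 4: y := x * y  -- replace 1 occurrence(s) of y with (x * y)
  => ( x * y ) <= 2
stmt 3: x := x * x  -- replace 1 occurrence(s) of x with (x * x)
  => ( ( x * x ) * y ) <= 2
stmt 2: z := 6 * 3  -- replace 0 occurrence(s) of z with (6 * 3)
  => ( ( x * x ) * y ) <= 2
stmt 1: y := y + z  -- replace 1 occurrence(s) of y with (y + z)
  => ( ( x * x ) * ( y + z ) ) <= 2

Answer: ( ( x * x ) * ( y + z ) ) <= 2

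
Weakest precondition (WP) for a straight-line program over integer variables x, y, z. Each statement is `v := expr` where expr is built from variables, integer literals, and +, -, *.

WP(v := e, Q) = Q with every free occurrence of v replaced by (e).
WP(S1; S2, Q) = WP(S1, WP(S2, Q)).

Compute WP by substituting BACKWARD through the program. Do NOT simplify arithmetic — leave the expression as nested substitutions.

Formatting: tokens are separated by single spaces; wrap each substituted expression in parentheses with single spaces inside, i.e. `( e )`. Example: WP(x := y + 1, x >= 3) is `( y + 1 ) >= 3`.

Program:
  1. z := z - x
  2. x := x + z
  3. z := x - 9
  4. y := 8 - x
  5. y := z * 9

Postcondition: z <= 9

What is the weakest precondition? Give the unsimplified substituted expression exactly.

Answer: ( ( x + ( z - x ) ) - 9 ) <= 9

Derivation:
post: z <= 9
stmt 5: y := z * 9  -- replace 0 occurrence(s) of y with (z * 9)
  => z <= 9
stmt 4: y := 8 - x  -- replace 0 occurrence(s) of y with (8 - x)
  => z <= 9
stmt 3: z := x - 9  -- replace 1 occurrence(s) of z with (x - 9)
  => ( x - 9 ) <= 9
stmt 2: x := x + z  -- replace 1 occurrence(s) of x with (x + z)
  => ( ( x + z ) - 9 ) <= 9
stmt 1: z := z - x  -- replace 1 occurrence(s) of z with (z - x)
  => ( ( x + ( z - x ) ) - 9 ) <= 9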